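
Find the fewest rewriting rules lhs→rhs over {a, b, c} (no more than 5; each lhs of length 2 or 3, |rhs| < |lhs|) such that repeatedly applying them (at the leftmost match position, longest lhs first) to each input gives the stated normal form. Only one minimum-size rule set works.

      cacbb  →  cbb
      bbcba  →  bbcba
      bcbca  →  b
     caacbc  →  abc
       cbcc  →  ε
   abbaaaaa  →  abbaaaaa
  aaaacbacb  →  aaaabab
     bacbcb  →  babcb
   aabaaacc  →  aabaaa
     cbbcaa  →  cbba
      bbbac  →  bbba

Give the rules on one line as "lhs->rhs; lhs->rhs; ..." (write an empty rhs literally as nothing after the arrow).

  | cacbb => cbb
  | bbcba
  | bcbca => bca => b
  | caacbc => acbc => abc

ac->a; ca->; cbc->c; cc->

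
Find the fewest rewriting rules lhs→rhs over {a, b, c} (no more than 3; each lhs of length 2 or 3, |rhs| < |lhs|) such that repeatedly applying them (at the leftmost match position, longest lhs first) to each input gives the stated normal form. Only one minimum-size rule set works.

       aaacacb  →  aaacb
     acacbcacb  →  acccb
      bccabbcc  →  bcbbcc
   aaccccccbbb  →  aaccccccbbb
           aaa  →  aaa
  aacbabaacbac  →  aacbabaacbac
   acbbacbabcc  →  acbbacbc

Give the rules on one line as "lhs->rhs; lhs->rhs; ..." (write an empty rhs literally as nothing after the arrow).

  | aaacacb => aaacb
  | acacbcacb => acbcacb => acccb
  | bccabbcc => bcbbcc
  | aaccccccbbb

abc->; bca->c; ca->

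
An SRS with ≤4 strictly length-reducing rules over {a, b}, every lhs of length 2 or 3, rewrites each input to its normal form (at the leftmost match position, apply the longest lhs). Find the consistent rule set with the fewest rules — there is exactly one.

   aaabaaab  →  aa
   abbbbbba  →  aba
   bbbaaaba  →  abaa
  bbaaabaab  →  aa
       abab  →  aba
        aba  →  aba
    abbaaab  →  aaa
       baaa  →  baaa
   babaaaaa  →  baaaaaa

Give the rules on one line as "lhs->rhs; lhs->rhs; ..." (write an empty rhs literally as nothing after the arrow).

aab->; bab->ba; bb->a

  | aaabaaab => aaaab => aa
  | abbbbbba => aabbbba => bbba => aba
  | bbbaaaba => abaaaba => abaa
  | bbaaabaab => aaaabaab => aaaab => aa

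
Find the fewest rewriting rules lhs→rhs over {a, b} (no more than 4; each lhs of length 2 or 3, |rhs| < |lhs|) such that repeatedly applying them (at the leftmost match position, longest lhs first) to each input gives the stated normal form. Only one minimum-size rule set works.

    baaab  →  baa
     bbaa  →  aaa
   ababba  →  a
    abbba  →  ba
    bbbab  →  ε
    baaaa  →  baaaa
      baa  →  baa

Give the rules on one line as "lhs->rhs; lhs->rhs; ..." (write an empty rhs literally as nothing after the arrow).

ab->; abb->; bb->a

  | baaab => baa
  | bbaa => aaa
  | ababba => abba => a
  | abbba => ba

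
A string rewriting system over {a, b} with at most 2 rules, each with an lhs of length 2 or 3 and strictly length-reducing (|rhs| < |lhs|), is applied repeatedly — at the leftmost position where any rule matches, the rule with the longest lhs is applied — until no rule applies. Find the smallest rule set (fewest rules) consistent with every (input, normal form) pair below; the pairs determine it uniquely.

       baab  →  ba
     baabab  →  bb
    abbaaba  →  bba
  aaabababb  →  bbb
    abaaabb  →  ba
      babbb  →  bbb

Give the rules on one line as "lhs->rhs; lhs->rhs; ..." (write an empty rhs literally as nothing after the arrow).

  | baab => ba
  | baabab => babab => bbab => bb
  | abbaaba => baaba => baba => bba
  | aaabababb => aabababb => abababb => bababb => bbabb => bbb

ab->; aba->ba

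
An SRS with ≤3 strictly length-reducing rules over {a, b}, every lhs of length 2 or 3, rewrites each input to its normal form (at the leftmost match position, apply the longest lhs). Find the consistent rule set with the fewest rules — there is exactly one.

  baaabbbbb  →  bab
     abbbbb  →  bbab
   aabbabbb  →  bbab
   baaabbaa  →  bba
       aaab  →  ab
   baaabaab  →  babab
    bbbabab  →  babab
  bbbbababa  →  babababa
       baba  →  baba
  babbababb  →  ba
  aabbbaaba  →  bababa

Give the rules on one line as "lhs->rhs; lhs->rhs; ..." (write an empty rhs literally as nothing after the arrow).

  | baaabbbbb => baabbbbb => babbbbb => bbabbb => bbbab => baab => bab
  | abbbbb => babbb => bbab
  | aabbabbb => abbabbb => baabbb => babbb => bbab
  | baaabbaa => baabbaa => babbaa => bbaaa => bbaa => bba

aa->a; abb->ba; bbb->ba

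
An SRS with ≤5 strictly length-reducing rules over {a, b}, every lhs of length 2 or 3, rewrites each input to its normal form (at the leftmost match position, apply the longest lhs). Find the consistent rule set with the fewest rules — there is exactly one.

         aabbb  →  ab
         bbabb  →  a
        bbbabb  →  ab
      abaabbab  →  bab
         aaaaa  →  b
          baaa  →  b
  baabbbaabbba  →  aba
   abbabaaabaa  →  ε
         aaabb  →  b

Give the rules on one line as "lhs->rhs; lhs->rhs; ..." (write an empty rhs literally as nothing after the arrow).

aa->b; aab->b; abb->; bb->a

  | aabbb => bbb => ab
  | bbabb => aabb => bb => a
  | bbbabb => ababb => ab
  | abaabbab => abbbab => bab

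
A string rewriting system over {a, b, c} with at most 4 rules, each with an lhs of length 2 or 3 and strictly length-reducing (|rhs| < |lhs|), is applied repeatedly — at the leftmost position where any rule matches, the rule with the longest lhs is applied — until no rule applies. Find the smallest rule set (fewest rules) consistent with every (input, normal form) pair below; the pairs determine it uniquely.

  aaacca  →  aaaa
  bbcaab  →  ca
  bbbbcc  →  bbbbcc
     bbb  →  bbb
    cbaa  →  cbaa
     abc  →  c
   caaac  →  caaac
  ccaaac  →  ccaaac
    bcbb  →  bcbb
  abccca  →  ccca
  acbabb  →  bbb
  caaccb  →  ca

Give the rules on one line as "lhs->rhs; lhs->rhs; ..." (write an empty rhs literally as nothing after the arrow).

ab->; acb->bb; acc->a; bca->ca

  | aaacca => aaaa
  | bbcaab => bcaab => caab => ca
  | bbbbcc
  | bbb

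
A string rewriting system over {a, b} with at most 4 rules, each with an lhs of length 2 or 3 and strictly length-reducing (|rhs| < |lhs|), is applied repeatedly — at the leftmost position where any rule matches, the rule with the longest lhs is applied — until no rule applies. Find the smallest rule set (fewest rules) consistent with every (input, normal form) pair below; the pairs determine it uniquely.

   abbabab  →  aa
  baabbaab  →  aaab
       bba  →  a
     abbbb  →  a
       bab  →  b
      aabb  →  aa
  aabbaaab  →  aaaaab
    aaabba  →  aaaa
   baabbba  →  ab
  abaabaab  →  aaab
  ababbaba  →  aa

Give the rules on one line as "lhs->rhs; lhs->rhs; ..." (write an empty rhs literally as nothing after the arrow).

  | abbabab => aabab => aabb => aa
  | baabbaab => abbaab => aaab
  | bba => a
  | abbbb => abb => a

aba->ab; ba->; bb->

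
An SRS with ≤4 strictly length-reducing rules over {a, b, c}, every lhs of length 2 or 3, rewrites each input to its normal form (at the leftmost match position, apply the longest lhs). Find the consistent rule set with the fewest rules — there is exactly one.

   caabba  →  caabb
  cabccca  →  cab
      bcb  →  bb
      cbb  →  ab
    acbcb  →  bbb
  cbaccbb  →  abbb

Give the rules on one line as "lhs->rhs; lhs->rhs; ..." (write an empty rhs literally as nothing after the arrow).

ac->b; ba->b; bc->b; cb->a

  | caabba => caabb
  | cabccca => cabcca => cabca => caba => cab
  | bcb => bb
  | cbb => ab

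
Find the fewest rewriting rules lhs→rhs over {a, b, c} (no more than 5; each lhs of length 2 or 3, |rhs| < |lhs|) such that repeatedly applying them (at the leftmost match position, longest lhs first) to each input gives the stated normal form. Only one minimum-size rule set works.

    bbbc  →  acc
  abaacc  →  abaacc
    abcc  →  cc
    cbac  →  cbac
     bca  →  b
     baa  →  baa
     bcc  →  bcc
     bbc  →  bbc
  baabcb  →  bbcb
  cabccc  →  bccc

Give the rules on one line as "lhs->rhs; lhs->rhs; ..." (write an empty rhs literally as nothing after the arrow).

  | bbbc => acc
  | abaacc
  | abcc => cc
  | cbac

aab->b; abc->c; bbb->ac; ca->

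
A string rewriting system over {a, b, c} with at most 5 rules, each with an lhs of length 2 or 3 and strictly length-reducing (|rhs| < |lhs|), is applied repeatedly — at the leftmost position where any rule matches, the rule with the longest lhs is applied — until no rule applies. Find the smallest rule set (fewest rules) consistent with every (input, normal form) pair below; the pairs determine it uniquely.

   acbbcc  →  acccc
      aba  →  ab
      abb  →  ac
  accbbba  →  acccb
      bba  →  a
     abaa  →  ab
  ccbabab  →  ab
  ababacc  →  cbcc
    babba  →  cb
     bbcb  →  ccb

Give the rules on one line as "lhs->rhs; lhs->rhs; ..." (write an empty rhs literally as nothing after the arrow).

  | acbbcc => acccc
  | aba => ab
  | abb => ac
  | accbbba => acccba => acccb

aca->cb; ba->b; bb->c; ca->a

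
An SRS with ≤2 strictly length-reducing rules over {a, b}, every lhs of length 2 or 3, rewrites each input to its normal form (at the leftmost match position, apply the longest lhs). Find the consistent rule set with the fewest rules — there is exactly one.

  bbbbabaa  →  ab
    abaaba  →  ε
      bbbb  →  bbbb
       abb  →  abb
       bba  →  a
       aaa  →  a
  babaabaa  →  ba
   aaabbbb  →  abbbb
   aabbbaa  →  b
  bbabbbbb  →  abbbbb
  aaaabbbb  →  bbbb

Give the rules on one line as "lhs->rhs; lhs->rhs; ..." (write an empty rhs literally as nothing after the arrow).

aa->; bba->a

  | bbbbabaa => bbabaa => abaa => ab
  | abaaba => abba => aa => ε
  | bbbb
  | abb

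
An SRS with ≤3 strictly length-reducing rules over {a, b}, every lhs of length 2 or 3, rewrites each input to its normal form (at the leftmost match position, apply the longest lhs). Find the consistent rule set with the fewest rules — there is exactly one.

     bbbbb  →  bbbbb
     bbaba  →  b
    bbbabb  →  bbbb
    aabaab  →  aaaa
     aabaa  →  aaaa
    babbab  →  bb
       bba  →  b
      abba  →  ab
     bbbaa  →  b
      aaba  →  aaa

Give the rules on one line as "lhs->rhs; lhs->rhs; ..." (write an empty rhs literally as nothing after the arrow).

aab->aa; ba->

  | bbbbb
  | bbaba => bba => b
  | bbbabb => bbbb
  | aabaab => aaaab => aaaa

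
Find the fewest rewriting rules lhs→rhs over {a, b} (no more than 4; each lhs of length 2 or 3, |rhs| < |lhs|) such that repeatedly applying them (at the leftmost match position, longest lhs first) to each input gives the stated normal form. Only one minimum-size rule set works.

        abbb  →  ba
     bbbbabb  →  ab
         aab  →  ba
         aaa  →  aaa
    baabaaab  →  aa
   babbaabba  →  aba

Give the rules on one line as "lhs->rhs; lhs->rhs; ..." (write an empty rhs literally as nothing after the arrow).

aab->ba; baa->aa; bab->b; bb->a

  | abbb => aab => ba
  | bbbbabb => abbabb => aaabb => abab => ab
  | aab => ba
  | aaa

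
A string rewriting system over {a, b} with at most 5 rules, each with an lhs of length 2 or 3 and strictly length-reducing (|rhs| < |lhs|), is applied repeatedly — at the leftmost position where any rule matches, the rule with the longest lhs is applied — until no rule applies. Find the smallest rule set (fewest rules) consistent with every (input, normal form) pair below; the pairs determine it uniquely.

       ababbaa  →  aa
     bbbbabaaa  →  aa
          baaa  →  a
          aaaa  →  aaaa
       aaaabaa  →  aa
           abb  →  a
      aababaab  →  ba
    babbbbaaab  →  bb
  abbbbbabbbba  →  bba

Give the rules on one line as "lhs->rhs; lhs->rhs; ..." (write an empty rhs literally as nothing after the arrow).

aab->bb; ab->a; baa->; bbb->

  | ababbaa => aabbaa => bbbaa => aa
  | bbbbabaaa => babaaa => baaaa => aa
  | baaa => a
  | aaaa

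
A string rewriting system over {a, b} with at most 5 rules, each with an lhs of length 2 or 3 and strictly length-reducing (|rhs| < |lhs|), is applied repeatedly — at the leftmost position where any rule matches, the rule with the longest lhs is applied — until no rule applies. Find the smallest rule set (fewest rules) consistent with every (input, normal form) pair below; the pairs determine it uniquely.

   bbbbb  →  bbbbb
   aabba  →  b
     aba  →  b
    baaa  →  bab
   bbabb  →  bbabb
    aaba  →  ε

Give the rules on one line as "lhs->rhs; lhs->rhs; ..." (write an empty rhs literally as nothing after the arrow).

aa->; aaa->ab; aab->a; aba->b

  | bbbbb
  | aabba => aba => b
  | aba => b
  | baaa => bab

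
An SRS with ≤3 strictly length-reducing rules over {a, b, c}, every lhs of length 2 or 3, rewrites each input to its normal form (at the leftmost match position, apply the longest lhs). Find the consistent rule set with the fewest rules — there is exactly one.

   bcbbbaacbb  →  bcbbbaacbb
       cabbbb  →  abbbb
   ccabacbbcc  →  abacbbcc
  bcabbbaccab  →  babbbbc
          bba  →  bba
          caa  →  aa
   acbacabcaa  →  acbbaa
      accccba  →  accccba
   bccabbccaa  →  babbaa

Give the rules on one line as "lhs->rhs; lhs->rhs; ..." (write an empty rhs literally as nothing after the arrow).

  | bcbbbaacbb
  | cabbbb => abbbb
  | ccabacbbcc => cabacbbcc => abacbbcc
  | bcabbbaccab => babbbaccab => babbbacab => babbbaab => babbbbc

aab->bc; ca->a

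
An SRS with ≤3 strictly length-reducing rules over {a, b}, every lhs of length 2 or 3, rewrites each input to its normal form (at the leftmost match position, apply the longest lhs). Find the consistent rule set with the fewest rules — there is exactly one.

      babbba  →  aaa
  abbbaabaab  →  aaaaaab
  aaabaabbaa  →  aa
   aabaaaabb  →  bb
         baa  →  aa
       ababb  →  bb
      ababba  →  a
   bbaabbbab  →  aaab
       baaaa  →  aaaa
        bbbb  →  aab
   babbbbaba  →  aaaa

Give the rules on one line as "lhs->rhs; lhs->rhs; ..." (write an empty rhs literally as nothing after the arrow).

abb->bb; ba->a; bbb->aa

  | babbba => abbba => bbba => aaa
  | abbbaabaab => bbbaabaab => aaaabaab => aaaaaab
  | aaabaabbaa => aaaaabbaa => aaaabbaa => aaabbaa => aabbaa => abbaa => bbaa => baa => aa
  | aabaaaabb => aaaaaabb => aaaaabb => aaaabb => aaabb => aabb => abb => bb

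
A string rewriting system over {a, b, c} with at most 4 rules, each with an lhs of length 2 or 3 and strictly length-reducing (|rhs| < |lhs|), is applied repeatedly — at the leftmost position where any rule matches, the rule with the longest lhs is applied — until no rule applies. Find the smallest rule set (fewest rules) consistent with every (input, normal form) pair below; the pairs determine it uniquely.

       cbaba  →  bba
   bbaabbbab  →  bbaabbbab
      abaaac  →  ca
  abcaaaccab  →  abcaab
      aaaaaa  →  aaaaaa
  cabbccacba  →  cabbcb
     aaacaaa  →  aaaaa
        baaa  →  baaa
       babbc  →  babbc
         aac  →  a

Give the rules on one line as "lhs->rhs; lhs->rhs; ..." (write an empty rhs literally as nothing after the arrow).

aba->c; ac->; cba->b

  | cbaba => bba
  | bbaabbbab
  | abaaac => caac => ca
  | abcaaaccab => abcaacab => abcaab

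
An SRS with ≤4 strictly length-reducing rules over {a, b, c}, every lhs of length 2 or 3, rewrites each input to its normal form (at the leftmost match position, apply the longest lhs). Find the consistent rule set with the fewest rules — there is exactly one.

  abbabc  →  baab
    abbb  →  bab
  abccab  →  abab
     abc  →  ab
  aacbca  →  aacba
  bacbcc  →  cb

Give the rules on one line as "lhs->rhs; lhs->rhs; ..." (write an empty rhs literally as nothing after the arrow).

  | abbabc => baabc => baab
  | abbb => bab
  | abccab => abcab => abab
  | abc => ab

abb->ba; bac->c; bc->b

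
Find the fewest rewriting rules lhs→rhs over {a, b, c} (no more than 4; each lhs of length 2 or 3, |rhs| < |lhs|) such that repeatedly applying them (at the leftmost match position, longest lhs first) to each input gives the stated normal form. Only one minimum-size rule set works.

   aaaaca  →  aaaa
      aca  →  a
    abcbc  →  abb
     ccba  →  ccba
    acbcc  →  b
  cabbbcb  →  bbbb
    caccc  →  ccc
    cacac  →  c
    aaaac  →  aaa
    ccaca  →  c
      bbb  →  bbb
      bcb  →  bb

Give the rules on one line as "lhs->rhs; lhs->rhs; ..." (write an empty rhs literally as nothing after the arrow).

ac->; bc->b; ca->

  | aaaaca => aaaa
  | aca => a
  | abcbc => abbc => abb
  | ccba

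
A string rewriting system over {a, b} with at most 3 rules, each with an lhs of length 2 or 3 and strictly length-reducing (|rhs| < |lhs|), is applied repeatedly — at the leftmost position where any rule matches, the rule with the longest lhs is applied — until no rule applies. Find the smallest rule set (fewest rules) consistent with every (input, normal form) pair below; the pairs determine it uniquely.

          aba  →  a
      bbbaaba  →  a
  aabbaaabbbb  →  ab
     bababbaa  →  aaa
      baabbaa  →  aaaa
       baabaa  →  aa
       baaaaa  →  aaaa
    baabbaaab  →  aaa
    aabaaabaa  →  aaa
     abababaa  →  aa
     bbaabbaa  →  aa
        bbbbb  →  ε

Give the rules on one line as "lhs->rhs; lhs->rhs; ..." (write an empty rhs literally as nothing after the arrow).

aab->; ba->; bb->a

  | aba => a
  | bbbaaba => abaaba => aaba => a
  | aabbaaabbbb => baaabbbb => aabbbb => bbb => ab
  | bababbaa => babbaa => bbaa => aaa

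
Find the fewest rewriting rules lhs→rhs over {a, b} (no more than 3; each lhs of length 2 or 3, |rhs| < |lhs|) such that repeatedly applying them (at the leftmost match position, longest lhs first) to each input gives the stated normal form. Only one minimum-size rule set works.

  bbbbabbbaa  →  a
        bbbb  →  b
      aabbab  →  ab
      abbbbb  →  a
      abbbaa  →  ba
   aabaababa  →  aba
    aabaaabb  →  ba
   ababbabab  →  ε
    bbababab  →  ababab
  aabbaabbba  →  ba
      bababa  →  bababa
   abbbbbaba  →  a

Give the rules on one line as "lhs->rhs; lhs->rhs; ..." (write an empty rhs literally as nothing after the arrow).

  | bbbbabbbaa => babbbaa => baaa => bba => a
  | bbbb => b
  | aabbab => bbbab => ab
  | abbbbb => abb => a

aa->b; bb->; bbb->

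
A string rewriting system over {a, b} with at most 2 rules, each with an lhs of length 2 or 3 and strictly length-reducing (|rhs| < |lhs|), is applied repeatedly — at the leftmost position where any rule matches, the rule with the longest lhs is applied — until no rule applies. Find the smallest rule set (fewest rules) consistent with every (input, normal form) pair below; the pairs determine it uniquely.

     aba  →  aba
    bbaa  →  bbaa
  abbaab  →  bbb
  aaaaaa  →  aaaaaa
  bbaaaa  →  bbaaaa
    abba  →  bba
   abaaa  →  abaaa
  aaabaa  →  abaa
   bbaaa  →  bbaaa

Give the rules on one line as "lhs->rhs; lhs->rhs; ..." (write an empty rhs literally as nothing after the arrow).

  | aba
  | bbaa
  | abbaab => bbaab => bbb
  | aaaaaa

aab->b; abb->bb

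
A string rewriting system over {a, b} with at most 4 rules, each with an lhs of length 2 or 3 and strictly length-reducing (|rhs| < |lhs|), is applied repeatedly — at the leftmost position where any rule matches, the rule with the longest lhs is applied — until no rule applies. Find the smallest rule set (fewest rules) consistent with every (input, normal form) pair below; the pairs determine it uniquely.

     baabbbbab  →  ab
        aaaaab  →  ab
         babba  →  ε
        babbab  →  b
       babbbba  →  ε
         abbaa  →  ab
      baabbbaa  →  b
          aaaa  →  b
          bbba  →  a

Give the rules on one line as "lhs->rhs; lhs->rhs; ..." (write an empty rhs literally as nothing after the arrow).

  | baabbbbab => aabbbbab => bbbbbab => bbbab => bab => ab
  | aaaaab => baaab => aaab => bab => ab
  | babba => abba => aab => bb => ε
  | babbab => abbab => aabb => bbb => b

aa->b; ba->a; bb->; bba->ab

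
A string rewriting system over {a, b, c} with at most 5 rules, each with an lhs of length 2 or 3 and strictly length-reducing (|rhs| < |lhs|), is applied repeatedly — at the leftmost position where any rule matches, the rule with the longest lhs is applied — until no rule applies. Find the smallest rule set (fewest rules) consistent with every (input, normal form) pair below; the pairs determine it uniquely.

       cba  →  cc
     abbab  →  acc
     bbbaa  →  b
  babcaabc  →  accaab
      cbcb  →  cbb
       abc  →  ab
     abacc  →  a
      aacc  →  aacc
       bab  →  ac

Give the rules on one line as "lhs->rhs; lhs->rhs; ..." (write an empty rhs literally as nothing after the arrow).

  | cba => cc
  | abbab => abac => acc
  | bbbaa => bbca => bba => bc => b
  | babcaabc => accaabc => accaab

ba->c; bab->ac; bc->b; ccc->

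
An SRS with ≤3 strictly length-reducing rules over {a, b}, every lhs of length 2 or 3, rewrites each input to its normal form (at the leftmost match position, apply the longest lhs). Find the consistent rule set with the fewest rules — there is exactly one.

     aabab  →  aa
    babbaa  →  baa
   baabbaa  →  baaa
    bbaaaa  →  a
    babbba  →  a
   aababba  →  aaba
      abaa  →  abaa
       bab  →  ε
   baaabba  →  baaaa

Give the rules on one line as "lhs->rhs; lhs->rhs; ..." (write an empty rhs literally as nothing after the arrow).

  | aabab => aa
  | babbaa => baa
  | baabbaa => baabba => baabb => baaa
  | bbaaaa => bbaaa => bbaa => bba => bb => a

bab->; bb->a; bba->bb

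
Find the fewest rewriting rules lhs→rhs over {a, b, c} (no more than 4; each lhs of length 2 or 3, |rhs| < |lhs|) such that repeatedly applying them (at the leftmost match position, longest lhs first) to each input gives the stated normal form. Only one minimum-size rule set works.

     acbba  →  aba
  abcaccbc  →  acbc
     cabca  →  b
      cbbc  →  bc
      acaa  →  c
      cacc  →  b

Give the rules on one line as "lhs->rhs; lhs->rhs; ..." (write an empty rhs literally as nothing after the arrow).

aa->c; bb->c; ca->; cc->b

  | acbba => acca => aba
  | abcaccbc => abccbc => abbbc => acbc
  | cabca => bca => b
  | cbbc => ccc => bc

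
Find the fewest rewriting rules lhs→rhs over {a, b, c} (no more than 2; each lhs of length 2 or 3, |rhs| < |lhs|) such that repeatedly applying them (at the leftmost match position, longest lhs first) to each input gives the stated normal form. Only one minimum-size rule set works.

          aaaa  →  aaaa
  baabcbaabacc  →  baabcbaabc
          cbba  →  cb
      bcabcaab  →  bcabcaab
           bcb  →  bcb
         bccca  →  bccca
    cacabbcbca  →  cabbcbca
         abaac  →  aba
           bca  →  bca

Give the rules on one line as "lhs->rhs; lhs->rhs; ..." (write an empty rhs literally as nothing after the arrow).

  | aaaa
  | baabcbaabacc => baabcbaabc
  | cbba => cb
  | bcabcaab

ac->; bba->b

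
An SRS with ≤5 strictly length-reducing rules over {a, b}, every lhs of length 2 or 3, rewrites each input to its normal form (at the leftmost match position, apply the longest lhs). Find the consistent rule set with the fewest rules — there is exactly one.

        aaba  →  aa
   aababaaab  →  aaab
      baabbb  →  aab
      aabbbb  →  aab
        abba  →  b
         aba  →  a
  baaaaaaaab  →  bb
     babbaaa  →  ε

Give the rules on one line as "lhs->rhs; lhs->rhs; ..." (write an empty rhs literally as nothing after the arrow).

  | aaba => aa
  | aababaaab => aabaaab => aaabab => aaab
  | baabbb => abbbb => bbbb => aab
  | aabbbb => abbbb => bbbb => aab

abb->bb; ba->; baa->ab; bbb->aa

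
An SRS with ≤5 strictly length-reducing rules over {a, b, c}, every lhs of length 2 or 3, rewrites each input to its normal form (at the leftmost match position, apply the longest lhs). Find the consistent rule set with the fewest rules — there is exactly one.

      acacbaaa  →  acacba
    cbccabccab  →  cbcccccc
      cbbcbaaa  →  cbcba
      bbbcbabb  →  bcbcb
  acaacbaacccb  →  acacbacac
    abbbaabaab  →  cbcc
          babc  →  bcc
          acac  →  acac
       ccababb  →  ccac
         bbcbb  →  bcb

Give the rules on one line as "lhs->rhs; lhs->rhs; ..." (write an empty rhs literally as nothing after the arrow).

aa->a; ab->c; bb->b; ccb->ac

  | acacbaaa => acacbaa => acacba
  | cbccabccab => cbcccccab => cbcccccc
  | cbbcbaaa => cbcbaaa => cbcbaa => cbcba
  | bbbcbabb => bbcbabb => bcbabb => bcbcb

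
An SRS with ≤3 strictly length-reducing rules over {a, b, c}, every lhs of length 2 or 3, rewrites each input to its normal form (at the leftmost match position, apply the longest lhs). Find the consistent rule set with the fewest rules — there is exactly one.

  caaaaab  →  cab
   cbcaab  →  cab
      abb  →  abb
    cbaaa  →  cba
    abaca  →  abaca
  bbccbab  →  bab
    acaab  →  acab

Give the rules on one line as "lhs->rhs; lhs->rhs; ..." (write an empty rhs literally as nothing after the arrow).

  | caaaaab => caaaab => caaab => caab => cab
  | cbcaab => caab => cab
  | abb
  | cbaaa => cbaa => cba

aa->a; bc->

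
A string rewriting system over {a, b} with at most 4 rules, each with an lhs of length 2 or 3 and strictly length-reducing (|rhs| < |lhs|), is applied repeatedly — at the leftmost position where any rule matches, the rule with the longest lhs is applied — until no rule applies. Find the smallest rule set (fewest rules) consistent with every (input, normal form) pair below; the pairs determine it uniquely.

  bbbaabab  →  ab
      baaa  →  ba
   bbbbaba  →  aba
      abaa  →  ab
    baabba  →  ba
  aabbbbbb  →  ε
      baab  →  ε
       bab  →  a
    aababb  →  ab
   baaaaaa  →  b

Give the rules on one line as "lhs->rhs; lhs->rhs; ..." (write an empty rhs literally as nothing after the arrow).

  | bbbaabab => baabab => bbab => ab
  | baaa => ba
  | bbbbaba => bbaba => aba
  | abaa => ab

aa->; bab->a; bb->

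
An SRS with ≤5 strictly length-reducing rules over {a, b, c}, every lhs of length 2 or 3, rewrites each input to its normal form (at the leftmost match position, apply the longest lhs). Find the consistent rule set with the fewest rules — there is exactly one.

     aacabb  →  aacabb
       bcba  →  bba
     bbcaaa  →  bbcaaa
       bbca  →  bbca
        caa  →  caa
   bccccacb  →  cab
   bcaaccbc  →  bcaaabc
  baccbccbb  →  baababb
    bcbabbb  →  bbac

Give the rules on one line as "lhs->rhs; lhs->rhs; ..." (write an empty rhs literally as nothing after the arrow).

bbb->c; cb->b; cc->b; ccb->ab

  | aacabb
  | bcba => bba
  | bbcaaa
  | bbca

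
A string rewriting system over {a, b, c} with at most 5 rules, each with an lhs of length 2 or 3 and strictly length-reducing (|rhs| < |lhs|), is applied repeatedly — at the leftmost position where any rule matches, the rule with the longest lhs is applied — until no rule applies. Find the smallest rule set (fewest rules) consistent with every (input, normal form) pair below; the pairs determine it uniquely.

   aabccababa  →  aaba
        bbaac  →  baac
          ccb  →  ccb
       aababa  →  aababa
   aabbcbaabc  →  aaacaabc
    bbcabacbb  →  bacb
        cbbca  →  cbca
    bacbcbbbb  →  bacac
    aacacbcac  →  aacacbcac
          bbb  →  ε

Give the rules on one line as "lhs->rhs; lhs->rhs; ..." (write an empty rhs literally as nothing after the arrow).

  | aabccababa => aabcaba => aaba
  | bbaac => baac
  | ccb
  | aababa

bb->b; bbb->; bcb->ac; cab->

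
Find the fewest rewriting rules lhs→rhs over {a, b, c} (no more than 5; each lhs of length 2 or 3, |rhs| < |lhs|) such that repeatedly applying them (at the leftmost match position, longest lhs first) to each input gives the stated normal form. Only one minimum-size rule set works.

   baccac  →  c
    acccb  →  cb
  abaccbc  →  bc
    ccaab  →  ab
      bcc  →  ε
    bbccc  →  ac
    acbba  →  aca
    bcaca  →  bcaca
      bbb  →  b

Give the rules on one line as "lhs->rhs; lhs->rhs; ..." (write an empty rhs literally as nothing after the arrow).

  | baccac => ccac => aac => c
  | acccb => aacb => cb
  | abaccbc => accbc => aabc => bc
  | ccaab => aaab => ab

aa->; ba->; bb->; cc->a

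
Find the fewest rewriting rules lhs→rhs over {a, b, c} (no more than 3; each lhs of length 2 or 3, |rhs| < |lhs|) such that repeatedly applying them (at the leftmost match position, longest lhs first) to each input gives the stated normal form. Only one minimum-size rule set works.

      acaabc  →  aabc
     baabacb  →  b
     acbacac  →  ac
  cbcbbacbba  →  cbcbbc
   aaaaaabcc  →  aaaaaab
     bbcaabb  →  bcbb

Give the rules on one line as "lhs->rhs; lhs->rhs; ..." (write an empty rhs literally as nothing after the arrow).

  | acaabc => aabc
  | baabacb => cabacb => bacb => ccb => b
  | acbacac => acccac => acac => ac
  | cbcbbacbba => cbcbccbba => cbcbbba => cbcbbc

ba->c; ca->; cc->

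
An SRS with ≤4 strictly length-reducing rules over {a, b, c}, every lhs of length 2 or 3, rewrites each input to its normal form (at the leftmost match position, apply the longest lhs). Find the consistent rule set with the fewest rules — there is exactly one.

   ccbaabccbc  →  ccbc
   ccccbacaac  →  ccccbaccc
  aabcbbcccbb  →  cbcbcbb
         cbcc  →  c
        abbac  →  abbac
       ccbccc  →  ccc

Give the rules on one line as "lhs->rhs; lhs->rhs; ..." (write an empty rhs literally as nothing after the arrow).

  | ccbaabccbc => ccbccbc => ccbc
  | ccccbacaac => ccccbaccc
  | aabcbbcccbb => cbcbbcccbb => cbcbcbb
  | cbcc => c

aa->c; baa->; bcc->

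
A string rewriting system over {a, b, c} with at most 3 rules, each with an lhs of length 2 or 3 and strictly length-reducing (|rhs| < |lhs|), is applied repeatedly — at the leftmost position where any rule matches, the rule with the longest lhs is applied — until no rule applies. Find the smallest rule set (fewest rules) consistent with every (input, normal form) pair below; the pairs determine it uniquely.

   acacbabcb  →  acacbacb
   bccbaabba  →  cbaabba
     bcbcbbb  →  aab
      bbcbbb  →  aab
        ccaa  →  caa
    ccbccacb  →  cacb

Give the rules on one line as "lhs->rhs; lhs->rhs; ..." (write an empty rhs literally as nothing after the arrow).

  | acacbabcb => acacbacb
  | bccbaabba => ccbaabba => cbaabba
  | bcbcbbb => cbcbbb => ccbbb => cbbb => aab
  | bbcbbb => bcbbb => cbbb => aab

bc->c; cbb->aa; cc->c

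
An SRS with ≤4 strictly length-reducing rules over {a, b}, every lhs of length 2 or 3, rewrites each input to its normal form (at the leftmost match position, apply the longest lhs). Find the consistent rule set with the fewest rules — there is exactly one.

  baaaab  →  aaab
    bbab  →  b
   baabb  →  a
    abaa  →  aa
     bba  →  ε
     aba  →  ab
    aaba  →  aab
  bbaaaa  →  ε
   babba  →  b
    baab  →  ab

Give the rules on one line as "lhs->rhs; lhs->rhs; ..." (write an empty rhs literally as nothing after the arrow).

  | baaaab => aaab
  | bbab => bbb => b
  | baabb => abb => a
  | abaa => aa

ba->b; baa->a; bb->; bba->bb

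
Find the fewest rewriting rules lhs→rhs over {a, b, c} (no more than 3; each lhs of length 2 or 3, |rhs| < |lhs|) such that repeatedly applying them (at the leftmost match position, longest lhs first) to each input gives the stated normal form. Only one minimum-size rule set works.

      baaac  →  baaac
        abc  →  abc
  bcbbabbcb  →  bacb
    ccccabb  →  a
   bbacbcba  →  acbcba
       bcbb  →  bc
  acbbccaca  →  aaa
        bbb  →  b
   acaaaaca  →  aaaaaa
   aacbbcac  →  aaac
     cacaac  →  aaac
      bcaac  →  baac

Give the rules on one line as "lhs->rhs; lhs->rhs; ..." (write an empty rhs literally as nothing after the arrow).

  | baaac
  | abc
  | bcbbabbcb => bcabbcb => babbcb => bacb
  | ccccabb => cccabb => ccabb => cabb => abb => a

bb->; ca->a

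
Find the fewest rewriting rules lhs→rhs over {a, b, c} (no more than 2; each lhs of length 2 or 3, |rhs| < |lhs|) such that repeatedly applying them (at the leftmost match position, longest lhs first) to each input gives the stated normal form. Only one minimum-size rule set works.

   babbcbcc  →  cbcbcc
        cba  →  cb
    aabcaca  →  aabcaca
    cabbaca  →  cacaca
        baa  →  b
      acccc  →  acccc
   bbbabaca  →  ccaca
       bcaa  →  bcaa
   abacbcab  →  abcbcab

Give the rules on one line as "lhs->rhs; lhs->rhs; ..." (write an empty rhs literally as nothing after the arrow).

  | babbcbcc => bbbcbcc => cbcbcc
  | cba => cb
  | aabcaca
  | cabbaca => cacaca

ba->b; bb->c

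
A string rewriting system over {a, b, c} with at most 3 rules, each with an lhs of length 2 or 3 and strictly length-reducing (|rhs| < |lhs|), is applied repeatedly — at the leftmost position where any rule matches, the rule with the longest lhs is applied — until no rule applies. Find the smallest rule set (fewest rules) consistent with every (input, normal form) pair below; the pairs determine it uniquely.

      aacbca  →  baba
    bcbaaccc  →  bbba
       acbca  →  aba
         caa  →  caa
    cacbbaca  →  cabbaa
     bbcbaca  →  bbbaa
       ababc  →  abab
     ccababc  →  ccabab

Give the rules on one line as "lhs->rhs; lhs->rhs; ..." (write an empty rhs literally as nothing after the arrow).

  | aacbca => babca => baba
  | bcbaaccc => bbaaccc => bbbacc => bbbac => bbba
  | acbca => abca => aba
  | caa

aac->ba; ac->a; bc->b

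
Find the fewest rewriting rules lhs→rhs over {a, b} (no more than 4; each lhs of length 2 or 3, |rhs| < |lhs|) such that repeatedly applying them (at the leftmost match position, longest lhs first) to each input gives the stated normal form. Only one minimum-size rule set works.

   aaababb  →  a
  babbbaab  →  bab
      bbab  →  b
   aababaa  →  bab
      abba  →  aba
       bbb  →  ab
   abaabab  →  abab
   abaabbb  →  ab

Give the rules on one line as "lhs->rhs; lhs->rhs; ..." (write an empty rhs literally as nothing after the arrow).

aa->; aaa->b; abb->ab; bb->a

  | aaababb => bbabb => aabb => bb => a
  | babbbaab => babbaab => babaab => babb => bab
  | bbab => aab => b
  | aababaa => babaa => bab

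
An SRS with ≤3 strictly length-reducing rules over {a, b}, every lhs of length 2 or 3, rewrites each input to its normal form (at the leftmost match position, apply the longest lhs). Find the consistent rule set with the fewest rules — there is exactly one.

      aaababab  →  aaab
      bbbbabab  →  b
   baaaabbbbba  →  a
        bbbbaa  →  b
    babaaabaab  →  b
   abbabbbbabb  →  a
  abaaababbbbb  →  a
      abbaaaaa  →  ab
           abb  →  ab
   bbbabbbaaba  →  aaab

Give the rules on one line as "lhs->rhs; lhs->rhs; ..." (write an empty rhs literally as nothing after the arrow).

ba->b; bb->b; bbb->

  | aaababab => aaabbab => aaabab => aaabb => aaab
  | bbbbabab => babab => bbab => bab => bb => b
  | baaaabbbbba => baaabbbbba => baabbbbba => babbbbba => bbbbbba => bbba => a
  | bbbbaa => baa => ba => b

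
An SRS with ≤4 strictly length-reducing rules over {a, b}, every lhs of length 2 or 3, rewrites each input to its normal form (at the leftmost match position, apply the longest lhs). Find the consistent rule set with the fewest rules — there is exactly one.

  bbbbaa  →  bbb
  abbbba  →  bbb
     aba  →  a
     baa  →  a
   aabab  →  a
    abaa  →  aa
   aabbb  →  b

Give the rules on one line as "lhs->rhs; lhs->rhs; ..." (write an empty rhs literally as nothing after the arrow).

  | bbbbaa => bbba => bbb
  | abbbba => bbba => bbb
  | aba => a
  | baa => a

ab->; ba->b; baa->a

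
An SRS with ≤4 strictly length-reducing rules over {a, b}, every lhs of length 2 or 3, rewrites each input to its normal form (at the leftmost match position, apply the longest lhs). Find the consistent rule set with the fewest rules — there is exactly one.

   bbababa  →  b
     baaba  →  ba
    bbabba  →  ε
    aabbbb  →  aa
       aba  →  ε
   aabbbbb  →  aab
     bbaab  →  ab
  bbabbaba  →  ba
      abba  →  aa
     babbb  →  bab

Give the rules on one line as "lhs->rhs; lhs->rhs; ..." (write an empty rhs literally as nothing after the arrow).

aba->; abb->a; bba->

  | bbababa => baba => b
  | baaba => ba
  | bbabba => bba => ε
  | aabbbb => aabb => aa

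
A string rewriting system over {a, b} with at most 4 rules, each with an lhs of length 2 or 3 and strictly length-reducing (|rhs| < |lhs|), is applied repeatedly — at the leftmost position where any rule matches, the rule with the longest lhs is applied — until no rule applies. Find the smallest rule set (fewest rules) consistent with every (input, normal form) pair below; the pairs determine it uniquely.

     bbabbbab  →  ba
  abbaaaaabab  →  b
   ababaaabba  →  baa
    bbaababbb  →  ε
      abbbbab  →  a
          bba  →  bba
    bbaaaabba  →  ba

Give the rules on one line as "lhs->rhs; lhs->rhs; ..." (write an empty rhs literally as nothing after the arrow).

  | bbabbbab => bbbbab => bab => ba
  | abbaaaaabab => baaaaabab => bbaabab => bbaaab => bbbb => b
  | ababaaabba => aabaaabba => aaaaabba => baabba => baba => baa
  | bbaababbb => bbaaabbb => bbbbbb => bbb => ε

aaa->b; ab->a; abb->b; bbb->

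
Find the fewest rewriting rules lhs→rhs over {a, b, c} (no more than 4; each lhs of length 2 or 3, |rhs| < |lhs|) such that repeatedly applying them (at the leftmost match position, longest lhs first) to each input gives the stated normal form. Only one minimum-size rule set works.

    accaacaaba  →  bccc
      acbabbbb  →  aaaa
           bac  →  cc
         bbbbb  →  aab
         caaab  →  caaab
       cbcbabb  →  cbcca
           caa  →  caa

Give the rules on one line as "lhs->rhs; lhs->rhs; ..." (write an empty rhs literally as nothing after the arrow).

ac->b; ba->c; bb->a

  | accaacaaba => bcaacaaba => bcabaaba => bcacaba => bcbaba => bccba => bccc
  | acbabbbb => bbabbbb => aabbbb => aaabb => aaaa
  | bac => cc
  | bbbbb => abbb => aab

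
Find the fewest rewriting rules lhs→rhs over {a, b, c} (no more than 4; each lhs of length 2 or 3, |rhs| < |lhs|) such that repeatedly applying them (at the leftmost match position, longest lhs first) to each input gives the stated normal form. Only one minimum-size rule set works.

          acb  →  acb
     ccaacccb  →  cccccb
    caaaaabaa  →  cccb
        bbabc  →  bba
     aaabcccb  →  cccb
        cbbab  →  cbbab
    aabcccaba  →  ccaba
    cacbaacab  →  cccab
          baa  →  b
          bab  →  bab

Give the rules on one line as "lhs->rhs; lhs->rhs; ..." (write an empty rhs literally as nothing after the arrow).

aa->; aaa->cc; bc->; cbc->aa

  | acb
  | ccaacccb => cccccb
  | caaaaabaa => cccaabaa => cccbaa => cccb
  | bbabc => bba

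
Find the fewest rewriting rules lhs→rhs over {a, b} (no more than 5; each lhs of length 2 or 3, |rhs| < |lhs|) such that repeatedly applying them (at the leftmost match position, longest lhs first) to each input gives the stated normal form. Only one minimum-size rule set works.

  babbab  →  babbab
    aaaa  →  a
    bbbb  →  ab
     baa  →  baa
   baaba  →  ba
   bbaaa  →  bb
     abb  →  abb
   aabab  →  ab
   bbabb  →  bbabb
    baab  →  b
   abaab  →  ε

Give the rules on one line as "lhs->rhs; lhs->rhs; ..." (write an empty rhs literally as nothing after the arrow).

aaa->; aab->; aba->a; bbb->a

  | babbab
  | aaaa => a
  | bbbb => ab
  | baa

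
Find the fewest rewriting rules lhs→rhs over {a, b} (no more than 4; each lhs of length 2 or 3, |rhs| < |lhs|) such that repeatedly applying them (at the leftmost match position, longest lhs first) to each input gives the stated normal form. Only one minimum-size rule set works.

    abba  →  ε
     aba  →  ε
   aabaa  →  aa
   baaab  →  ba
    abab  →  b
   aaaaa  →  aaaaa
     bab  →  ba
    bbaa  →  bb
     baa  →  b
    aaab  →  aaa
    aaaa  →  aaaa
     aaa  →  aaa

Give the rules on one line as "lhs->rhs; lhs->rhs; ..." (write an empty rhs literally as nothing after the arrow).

  | abba => aba => ε
  | aba => ε
  | aabaa => aa
  | baaab => bab => ba

ab->a; aba->; baa->b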